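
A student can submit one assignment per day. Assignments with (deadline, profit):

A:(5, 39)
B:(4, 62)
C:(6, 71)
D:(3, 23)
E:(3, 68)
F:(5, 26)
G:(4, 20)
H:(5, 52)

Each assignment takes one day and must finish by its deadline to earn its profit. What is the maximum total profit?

Profit order: C=71 E=68 B=62 H=52 A=39 F=26 D=23 G=20
Assign: C→slot 6, E→slot 3, B→slot 4, H→slot 5, A→slot 2, F→slot 1, D skipped, G skipped.
Slots: [1:F] [2:A] [3:E] [4:B] [5:H] [6:C]
Profit = 26 + 39 + 68 + 62 + 52 + 71 = 318

318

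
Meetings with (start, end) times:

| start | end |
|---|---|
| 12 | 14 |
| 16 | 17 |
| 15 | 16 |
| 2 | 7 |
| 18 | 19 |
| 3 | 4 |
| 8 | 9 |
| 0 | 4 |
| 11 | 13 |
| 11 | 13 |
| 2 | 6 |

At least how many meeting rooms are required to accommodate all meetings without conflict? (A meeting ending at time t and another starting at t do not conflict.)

4

The answer is the maximum number of intervals overlapping at any instant.
starts: [0, 2, 2, 3, 8, 11, 11, 12, 15, 16, 18]
ends:   [4, 4, 6, 7, 9, 13, 13, 14, 16, 17, 19]
s0→1 s2→2 s2→3 s3→4  — peak 4.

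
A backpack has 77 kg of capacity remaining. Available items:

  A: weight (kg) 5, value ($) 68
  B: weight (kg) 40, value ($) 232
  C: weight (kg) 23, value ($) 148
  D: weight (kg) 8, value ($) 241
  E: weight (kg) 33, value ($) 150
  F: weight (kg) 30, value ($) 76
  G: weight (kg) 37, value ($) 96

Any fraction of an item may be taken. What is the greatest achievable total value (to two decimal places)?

Greedy by value/weight ratio, highest first.
Order: D (241/8=30.12) > A (68/5=13.60) > C (148/23=6.43) > B (232/40=5.80) > E (150/33=4.55) > G (96/37=2.59) > F (76/30=2.53)
Fill: take D (8 @ 241) → take A (5 @ 68) → take C (23 @ 148) → take B (40 @ 232) → take 1/33 of E → 4.55; 77/77 used.
Total value = 693.55

693.55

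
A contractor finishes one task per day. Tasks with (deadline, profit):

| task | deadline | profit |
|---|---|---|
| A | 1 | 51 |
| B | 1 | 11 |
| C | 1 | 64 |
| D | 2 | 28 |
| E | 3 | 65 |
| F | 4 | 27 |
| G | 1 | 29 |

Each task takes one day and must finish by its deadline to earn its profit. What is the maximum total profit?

184

Take jobs in profit order; each goes to the latest open slot no later than its deadline.
Profit order: E=65 C=64 A=51 G=29 D=28 F=27 B=11
Assign: E→slot 3, C→slot 1, A skipped, G skipped, D→slot 2, F→slot 4, B skipped.
Slots: [1:C] [2:D] [3:E] [4:F]
Profit = 64 + 28 + 65 + 27 = 184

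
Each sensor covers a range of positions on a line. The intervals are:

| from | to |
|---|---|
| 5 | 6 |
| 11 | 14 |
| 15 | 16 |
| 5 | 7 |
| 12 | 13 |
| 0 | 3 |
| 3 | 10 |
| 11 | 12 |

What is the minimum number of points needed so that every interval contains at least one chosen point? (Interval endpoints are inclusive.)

Sorted: [0,3] [5,6] [5,7] [3,10] [11,12] [12,13] [11,14] [15,16]
{[0,3]} hit by 3; {[5,6],[5,7],[3,10]} hit by 6; {[11,12],[12,13],[11,14]} hit by 12; {[15,16]} hit by 16.
Points: 3, 6, 12, 16 (4 total).

4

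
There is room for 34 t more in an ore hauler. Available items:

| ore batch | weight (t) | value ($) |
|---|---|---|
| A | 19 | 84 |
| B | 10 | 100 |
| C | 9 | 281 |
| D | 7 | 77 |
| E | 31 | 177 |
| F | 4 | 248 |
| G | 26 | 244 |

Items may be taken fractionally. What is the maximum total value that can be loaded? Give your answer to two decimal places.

Order: F (248/4=62.00) > C (281/9=31.22) > D (77/7=11.00) > B (100/10=10.00) > G (244/26=9.38) > E (177/31=5.71) > A (84/19=4.42)
Fill: take F (4 @ 248) → take C (9 @ 281) → take D (7 @ 77) → take B (10 @ 100) → take 4/26 of G → 37.54; 34/34 used.
Total value = 743.54

743.54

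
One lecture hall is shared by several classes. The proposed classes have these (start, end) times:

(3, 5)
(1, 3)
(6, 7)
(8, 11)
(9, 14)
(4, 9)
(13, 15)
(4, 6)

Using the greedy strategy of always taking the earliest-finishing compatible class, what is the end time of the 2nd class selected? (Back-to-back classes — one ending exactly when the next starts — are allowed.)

Order by finish time; keep every interval that doesn't clash with the previous kept one.
By end time: (1,3), (3,5), (4,6), (6,7), (4,9), (8,11), (9,14), (13,15).
Pick (1,3); next start ≥ 3 → (3,5); next start ≥ 5 → (6,7); next start ≥ 7 → (8,11); next start ≥ 11 → (13,15).
Selected: (1,3) (3,5) (6,7) (8,11) (13,15)

5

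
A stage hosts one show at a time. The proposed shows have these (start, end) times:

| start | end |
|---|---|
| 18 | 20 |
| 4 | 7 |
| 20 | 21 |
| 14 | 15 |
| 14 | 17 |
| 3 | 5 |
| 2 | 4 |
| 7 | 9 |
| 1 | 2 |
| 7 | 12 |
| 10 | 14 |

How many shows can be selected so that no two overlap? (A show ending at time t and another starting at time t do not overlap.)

Sort by end time and greedily take each interval whose start is ≥ the last chosen end.
By end time: (1,2), (2,4), (3,5), (4,7), (7,9), (7,12), (10,14), (14,15), (14,17), (18,20), (20,21).
Pick (1,2); next start ≥ 2 → (2,4); next start ≥ 4 → (4,7); next start ≥ 7 → (7,9); next start ≥ 9 → (10,14); next start ≥ 14 → (14,15); next start ≥ 15 → (18,20); next start ≥ 20 → (20,21).
Selected 8 shows.

8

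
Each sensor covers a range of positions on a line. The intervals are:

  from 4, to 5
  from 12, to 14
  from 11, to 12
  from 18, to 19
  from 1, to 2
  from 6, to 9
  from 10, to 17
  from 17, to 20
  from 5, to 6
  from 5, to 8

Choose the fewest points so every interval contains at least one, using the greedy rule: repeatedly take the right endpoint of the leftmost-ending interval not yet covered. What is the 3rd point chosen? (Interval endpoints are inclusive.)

Process intervals by earliest right end; each time one isn't hit yet, stab at its right endpoint.
Sorted: [1,2] [4,5] [5,6] [5,8] [6,9] [11,12] [12,14] [10,17] [18,19] [17,20]
{[1,2]} hit by 2; {[4,5],[5,6],[5,8]} hit by 5; {[6,9]} hit by 9; {[11,12],[12,14],[10,17]} hit by 12; {[18,19],[17,20]} hit by 19.
Points: 2, 5, 9, 12, 19 (5 total).

9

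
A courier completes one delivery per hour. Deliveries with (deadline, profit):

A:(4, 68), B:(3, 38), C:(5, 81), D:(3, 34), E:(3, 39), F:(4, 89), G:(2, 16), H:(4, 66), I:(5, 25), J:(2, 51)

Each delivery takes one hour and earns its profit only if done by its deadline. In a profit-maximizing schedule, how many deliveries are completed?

By profit: F(d4,89), C(d5,81), A(d4,68), H(d4,66), J(d2,51), E(d3,39), B(d3,38), D(d3,34), I(d5,25), G(d2,16)
F→slot 4; C→slot 5; A→slot 3; H→slot 2; J→slot 1; E skipped; B skipped; D skipped; I skipped; G skipped.
5 of 10 scheduled.

5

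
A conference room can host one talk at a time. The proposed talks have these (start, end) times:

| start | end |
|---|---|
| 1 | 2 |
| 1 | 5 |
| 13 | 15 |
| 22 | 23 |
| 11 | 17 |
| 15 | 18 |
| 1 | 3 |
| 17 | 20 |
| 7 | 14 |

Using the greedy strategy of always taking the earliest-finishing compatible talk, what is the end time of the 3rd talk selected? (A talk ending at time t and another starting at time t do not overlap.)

By end time: (1,2), (1,3), (1,5), (7,14), (13,15), (11,17), (15,18), (17,20), (22,23).
Pick (1,2); next start ≥ 2 → (7,14); next start ≥ 14 → (15,18); next start ≥ 18 → (22,23).
Selected: (1,2) (7,14) (15,18) (22,23)

18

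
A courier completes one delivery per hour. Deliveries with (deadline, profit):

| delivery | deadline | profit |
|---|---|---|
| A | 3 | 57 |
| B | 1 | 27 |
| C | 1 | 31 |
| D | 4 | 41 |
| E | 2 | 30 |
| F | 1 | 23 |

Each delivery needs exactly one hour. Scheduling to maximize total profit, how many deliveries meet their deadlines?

By profit: A(d3,57), D(d4,41), C(d1,31), E(d2,30), B(d1,27), F(d1,23)
A→slot 3; D→slot 4; C→slot 1; E→slot 2; B skipped; F skipped.
4 of 6 scheduled.

4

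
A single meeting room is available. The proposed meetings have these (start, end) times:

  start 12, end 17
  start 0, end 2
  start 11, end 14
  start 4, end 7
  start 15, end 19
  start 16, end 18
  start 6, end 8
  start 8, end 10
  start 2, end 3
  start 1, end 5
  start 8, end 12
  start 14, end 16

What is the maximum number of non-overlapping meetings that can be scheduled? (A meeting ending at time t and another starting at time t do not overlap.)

Order by finish time; keep every interval that doesn't clash with the previous kept one.
Sorted by end: (0,2)  (2,3)  (1,5)  (4,7)  (6,8)  (8,10)  (8,12)  (11,14)  (14,16)  (12,17)  (16,18)  (15,19)
take (0,2); take (2,3); skip (1,5); take (4,7); take (8,10); skip (8,12); take (11,14); take (14,16); skip (12,17); take (16,18).
Selected 7 meetings.

7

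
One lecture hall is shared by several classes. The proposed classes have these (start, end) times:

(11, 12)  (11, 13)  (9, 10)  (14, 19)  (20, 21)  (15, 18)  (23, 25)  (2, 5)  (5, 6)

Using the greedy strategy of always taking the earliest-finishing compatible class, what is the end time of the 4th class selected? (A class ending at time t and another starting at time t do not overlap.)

Sorted by end: (2,5)  (5,6)  (9,10)  (11,12)  (11,13)  (15,18)  (14,19)  (20,21)  (23,25)
take (2,5); take (5,6); take (9,10); take (11,12); take (15,18); skip (14,19); take (20,21); take (23,25).
Selected: (2,5) (5,6) (9,10) (11,12) (15,18) (20,21) (23,25)

12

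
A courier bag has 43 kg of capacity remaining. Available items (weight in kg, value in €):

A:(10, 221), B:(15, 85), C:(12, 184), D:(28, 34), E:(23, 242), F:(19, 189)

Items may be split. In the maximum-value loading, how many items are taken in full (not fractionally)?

2

Greedy by value/weight ratio, highest first.
Order: A (221/10=22.10) > C (184/12=15.33) > E (242/23=10.52) > F (189/19=9.95) > B (85/15=5.67) > D (34/28=1.21)
Fill: take A (10 @ 221) → take C (12 @ 184) → take 21/23 of E → 220.96; 43/43 used.
2 item(s) taken whole; one partial (take 21/23 of E).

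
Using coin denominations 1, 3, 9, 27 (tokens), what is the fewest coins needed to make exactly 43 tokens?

5

43 − 1×27→16 − 1×9→7 − 2×3→1 − 1×1→0
Total coins = 1 + 1 + 2 + 1 = 5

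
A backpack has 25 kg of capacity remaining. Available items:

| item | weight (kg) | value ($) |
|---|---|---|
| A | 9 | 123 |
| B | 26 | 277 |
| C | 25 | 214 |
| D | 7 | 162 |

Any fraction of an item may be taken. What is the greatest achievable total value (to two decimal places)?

Sort by value per unit weight and fill in that order.
Order: D (162/7=23.14) > A (123/9=13.67) > B (277/26=10.65) > C (214/25=8.56)
Fill: take D (7 @ 162) → take A (9 @ 123) → take 9/26 of B → 95.88; 25/25 used.
Total value = 380.88

380.88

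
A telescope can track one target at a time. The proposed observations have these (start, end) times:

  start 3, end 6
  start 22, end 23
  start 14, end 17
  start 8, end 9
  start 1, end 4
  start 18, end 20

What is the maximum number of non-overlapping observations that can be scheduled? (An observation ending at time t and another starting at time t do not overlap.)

By end time: (1,4), (3,6), (8,9), (14,17), (18,20), (22,23).
Pick (1,4); next start ≥ 4 → (8,9); next start ≥ 9 → (14,17); next start ≥ 17 → (18,20); next start ≥ 20 → (22,23).
Selected 5 observations.

5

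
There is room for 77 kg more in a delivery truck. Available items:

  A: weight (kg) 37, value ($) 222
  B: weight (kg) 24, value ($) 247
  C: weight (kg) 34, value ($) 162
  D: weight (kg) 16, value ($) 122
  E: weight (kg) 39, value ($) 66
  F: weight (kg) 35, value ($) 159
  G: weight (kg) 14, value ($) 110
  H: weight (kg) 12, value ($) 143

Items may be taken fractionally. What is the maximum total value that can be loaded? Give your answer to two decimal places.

Sort by value per unit weight and fill in that order.
Order: H (143/12=11.92) > B (247/24=10.29) > G (110/14=7.86) > D (122/16=7.62) > A (222/37=6.00) > C (162/34=4.76) > F (159/35=4.54) > E (66/39=1.69)
Fill: take H (12 @ 143) → take B (24 @ 247) → take G (14 @ 110) → take D (16 @ 122) → take 11/37 of A → 66.00; 77/77 used.
Total value = 688.00

688.00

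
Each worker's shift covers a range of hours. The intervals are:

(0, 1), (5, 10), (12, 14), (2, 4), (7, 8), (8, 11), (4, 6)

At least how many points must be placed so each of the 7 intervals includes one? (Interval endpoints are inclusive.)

Sort by right endpoint; whenever an interval is uncovered, place a point at its right end.
Sorted: [0,1] [2,4] [4,6] [7,8] [5,10] [8,11] [12,14]
{[0,1]} hit by 1; {[2,4],[4,6]} hit by 4; {[7,8],[5,10],[8,11]} hit by 8; {[12,14]} hit by 14.
Points: 1, 4, 8, 14 (4 total).

4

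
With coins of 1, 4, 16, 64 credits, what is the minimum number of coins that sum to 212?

Greedy: take as many of the largest coin as possible, then repeat with the remainder.
212 = 3×64 + 1×16 + 1×4
Total coins = 3 + 1 + 1 = 5

5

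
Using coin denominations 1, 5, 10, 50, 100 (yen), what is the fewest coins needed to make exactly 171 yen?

171 = 1×100 + 1×50 + 2×10 + 1×1
Total coins = 1 + 1 + 2 + 1 = 5

5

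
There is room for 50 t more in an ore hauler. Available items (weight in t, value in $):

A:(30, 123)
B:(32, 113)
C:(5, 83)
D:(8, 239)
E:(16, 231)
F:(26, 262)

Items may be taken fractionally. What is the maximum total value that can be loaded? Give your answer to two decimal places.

764.62

Greedy by value/weight ratio, highest first.
Order: D (239/8=29.88) > C (83/5=16.60) > E (231/16=14.44) > F (262/26=10.08) > A (123/30=4.10) > B (113/32=3.53)
Fill: take D (8 @ 239) → take C (5 @ 83) → take E (16 @ 231) → take 21/26 of F → 211.62; 50/50 used.
Total value = 764.62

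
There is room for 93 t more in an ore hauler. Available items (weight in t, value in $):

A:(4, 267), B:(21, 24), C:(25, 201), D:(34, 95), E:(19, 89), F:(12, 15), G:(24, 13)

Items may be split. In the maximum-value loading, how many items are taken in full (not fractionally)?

4

Order: A (267/4=66.75) > C (201/25=8.04) > E (89/19=4.68) > D (95/34=2.79) > F (15/12=1.25) > B (24/21=1.14) > G (13/24=0.54)
Fill: take A (4 @ 267) → take C (25 @ 201) → take E (19 @ 89) → take D (34 @ 95) → take 11/12 of F → 13.75; 93/93 used.
4 item(s) taken whole; one partial (take 11/12 of F).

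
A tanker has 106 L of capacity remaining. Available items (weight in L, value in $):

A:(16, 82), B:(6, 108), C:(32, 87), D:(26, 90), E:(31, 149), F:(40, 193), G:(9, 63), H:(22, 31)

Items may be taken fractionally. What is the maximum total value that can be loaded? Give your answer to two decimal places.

Greedy by value/weight ratio, highest first.
Order: B (108/6=18.00) > G (63/9=7.00) > A (82/16=5.12) > F (193/40=4.83) > E (149/31=4.81) > D (90/26=3.46) > C (87/32=2.72) > H (31/22=1.41)
Fill: take B (6 @ 108) → take G (9 @ 63) → take A (16 @ 82) → take F (40 @ 193) → take E (31 @ 149) → take 4/26 of D → 13.85; 106/106 used.
Total value = 608.85

608.85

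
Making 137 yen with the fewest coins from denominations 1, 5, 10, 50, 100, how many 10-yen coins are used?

137 = 1×100 + 3×10 + 1×5 + 2×1
Count of 10: 3

3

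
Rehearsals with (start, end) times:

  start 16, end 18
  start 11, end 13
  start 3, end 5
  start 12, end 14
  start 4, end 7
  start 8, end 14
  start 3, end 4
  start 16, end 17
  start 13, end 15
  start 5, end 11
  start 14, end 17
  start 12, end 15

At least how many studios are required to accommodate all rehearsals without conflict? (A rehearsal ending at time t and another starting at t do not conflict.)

4

starts: [3, 3, 4, 5, 8, 11, 12, 12, 13, 14, 16, 16]
ends:   [4, 5, 7, 11, 13, 14, 14, 15, 15, 17, 17, 18]
s3→1 s3→2 e4→1 s4→2 e5→1 s5→2 e7→1 s8→2 e11→1 s11→2 s12→3 s12→4  — peak 4.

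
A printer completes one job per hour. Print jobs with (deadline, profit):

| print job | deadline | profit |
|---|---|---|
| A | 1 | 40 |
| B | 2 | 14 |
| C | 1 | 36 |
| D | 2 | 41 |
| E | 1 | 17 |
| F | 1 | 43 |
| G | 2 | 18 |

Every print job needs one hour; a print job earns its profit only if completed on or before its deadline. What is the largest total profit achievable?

Sort by profit descending; place each in the latest free slot ≤ its deadline.
Profit order: F=43 D=41 A=40 C=36 G=18 E=17 B=14
Assign: F→slot 1, D→slot 2, A skipped, C skipped, G skipped, E skipped, B skipped.
Slots: [1:F] [2:D]
Profit = 43 + 41 = 84

84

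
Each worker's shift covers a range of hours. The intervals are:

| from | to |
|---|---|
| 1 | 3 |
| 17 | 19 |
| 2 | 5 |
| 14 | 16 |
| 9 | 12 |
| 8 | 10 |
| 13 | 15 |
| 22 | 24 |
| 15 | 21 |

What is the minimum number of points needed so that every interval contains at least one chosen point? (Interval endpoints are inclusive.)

Sort by right endpoint; whenever an interval is uncovered, place a point at its right end.
By right end: [1,3]  [2,5]  [8,10]  [9,12]  [13,15]  [14,16]  [17,19]  [15,21]  [22,24]
[1,3] uncovered → point at 3; [8,10] uncovered → point at 10; [13,15] uncovered → point at 15; [17,19] uncovered → point at 19; [22,24] uncovered → point at 24.
Points: 3, 10, 15, 19, 24 (5 total).

5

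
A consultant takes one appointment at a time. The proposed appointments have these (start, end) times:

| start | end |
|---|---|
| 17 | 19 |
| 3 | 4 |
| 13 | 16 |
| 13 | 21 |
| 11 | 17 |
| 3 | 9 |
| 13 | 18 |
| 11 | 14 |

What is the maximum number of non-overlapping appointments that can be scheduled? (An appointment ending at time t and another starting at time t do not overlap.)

By end time: (3,4), (3,9), (11,14), (13,16), (11,17), (13,18), (17,19), (13,21).
Pick (3,4); next start ≥ 4 → (11,14); next start ≥ 14 → (17,19).
Selected 3 appointments.

3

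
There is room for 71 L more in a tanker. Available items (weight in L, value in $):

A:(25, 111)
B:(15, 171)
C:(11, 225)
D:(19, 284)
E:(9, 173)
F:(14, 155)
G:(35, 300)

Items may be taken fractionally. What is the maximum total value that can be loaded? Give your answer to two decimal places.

Ratios (sorted): C 20.45, E 19.22, D 14.95, B 11.40, F 11.07, G 8.57, A 4.44
take C (11 @ 225); take E (9 @ 173); take D (19 @ 284); take B (15 @ 171); take F (14 @ 155); take 3/35 of G → 25.71. Capacity used 71/71.
Total value = 1033.71

1033.71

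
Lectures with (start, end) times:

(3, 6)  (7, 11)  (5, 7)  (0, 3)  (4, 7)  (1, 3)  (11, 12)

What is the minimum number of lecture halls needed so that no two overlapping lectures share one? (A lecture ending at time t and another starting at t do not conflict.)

3

Events (time:±→running): 0:+→1 1:+→2 3:-→1 3:-→0 3:+→1 4:+→2 5:+→3 … peak 3.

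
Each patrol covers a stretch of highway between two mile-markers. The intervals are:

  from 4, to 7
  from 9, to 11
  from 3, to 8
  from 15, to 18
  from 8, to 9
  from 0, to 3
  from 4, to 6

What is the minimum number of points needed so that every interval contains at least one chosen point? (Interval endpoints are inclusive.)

Sort by right endpoint; whenever an interval is uncovered, place a point at its right end.
Sorted: [0,3] [4,6] [4,7] [3,8] [8,9] [9,11] [15,18]
{[0,3]} hit by 3; {[4,6],[4,7],[3,8]} hit by 6; {[8,9],[9,11]} hit by 9; {[15,18]} hit by 18.
Points: 3, 6, 9, 18 (4 total).

4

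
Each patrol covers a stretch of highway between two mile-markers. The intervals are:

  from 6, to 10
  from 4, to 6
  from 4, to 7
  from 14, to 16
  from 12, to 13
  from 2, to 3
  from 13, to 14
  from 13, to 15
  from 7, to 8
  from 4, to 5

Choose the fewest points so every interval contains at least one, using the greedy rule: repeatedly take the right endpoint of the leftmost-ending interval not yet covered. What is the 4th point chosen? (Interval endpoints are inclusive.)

Sorted: [2,3] [4,5] [4,6] [4,7] [7,8] [6,10] [12,13] [13,14] [13,15] [14,16]
{[2,3]} hit by 3; {[4,5],[4,6],[4,7]} hit by 5; {[7,8],[6,10]} hit by 8; {[12,13],[13,14],[13,15]} hit by 13; {[14,16]} hit by 16.
Points: 3, 5, 8, 13, 16 (5 total).

13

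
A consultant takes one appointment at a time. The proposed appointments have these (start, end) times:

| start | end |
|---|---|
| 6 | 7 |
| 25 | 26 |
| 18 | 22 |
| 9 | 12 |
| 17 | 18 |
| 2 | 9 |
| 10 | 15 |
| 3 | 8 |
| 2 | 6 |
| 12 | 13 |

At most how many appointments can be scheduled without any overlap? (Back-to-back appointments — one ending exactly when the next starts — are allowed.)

7

Order by finish time; keep every interval that doesn't clash with the previous kept one.
By end time: (2,6), (6,7), (3,8), (2,9), (9,12), (12,13), (10,15), (17,18), (18,22), (25,26).
Pick (2,6); next start ≥ 6 → (6,7); next start ≥ 7 → (9,12); next start ≥ 12 → (12,13); next start ≥ 13 → (17,18); next start ≥ 18 → (18,22); next start ≥ 22 → (25,26).
Selected 7 appointments.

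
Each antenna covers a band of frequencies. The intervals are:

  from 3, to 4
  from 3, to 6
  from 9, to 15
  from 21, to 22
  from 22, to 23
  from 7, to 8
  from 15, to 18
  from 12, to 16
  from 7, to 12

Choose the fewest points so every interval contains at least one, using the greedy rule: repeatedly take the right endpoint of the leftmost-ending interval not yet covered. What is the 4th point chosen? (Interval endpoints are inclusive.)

22

Process intervals by earliest right end; each time one isn't hit yet, stab at its right endpoint.
By right end: [3,4]  [3,6]  [7,8]  [7,12]  [9,15]  [12,16]  [15,18]  [21,22]  [22,23]
[3,4] uncovered → point at 4; [7,8] uncovered → point at 8; [9,15] uncovered → point at 15; [21,22] uncovered → point at 22.
Points: 4, 8, 15, 22 (4 total).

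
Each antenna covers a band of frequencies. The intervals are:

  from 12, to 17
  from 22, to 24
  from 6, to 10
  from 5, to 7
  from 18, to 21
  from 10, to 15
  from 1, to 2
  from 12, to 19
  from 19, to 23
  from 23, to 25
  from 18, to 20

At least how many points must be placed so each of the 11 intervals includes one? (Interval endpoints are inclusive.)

Process intervals by earliest right end; each time one isn't hit yet, stab at its right endpoint.
By right end: [1,2]  [5,7]  [6,10]  [10,15]  [12,17]  [12,19]  [18,20]  [18,21]  [19,23]  [22,24]  [23,25]
[1,2] uncovered → point at 2; [5,7] uncovered → point at 7; [10,15] uncovered → point at 15; [18,20] uncovered → point at 20; [22,24] uncovered → point at 24.
Points: 2, 7, 15, 20, 24 (5 total).

5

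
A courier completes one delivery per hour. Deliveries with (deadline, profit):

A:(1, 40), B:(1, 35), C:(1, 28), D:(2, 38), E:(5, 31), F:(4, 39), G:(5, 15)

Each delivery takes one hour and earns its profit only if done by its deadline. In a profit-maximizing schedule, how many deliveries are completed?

Profit order: A=40 F=39 D=38 B=35 E=31 C=28 G=15
Assign: A→slot 1, F→slot 4, D→slot 2, B skipped, E→slot 5, C skipped, G→slot 3.
Slots: [1:A] [2:D] [3:G] [4:F] [5:E]
5 of 7 scheduled.

5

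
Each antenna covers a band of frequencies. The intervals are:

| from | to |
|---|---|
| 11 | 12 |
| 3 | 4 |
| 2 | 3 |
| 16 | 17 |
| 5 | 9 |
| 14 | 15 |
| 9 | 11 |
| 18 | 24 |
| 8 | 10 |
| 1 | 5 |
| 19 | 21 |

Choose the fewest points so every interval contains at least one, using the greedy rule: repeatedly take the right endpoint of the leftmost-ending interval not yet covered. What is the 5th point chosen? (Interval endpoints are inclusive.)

17

Sort by right endpoint; whenever an interval is uncovered, place a point at its right end.
By right end: [2,3]  [3,4]  [1,5]  [5,9]  [8,10]  [9,11]  [11,12]  [14,15]  [16,17]  [19,21]  [18,24]
[2,3] uncovered → point at 3; [5,9] uncovered → point at 9; [11,12] uncovered → point at 12; [14,15] uncovered → point at 15; [16,17] uncovered → point at 17; [19,21] uncovered → point at 21.
Points: 3, 9, 12, 15, 17, 21 (6 total).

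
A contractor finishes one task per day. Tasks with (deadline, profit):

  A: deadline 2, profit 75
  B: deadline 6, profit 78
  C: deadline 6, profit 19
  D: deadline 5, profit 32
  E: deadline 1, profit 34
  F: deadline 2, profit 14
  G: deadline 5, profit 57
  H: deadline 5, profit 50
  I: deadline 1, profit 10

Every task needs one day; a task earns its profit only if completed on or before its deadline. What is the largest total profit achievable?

326

Profit order: B=78 A=75 G=57 H=50 E=34 D=32 C=19 F=14 I=10
Assign: B→slot 6, A→slot 2, G→slot 5, H→slot 4, E→slot 1, D→slot 3, C skipped, F skipped, I skipped.
Slots: [1:E] [2:A] [3:D] [4:H] [5:G] [6:B]
Profit = 34 + 75 + 32 + 50 + 57 + 78 = 326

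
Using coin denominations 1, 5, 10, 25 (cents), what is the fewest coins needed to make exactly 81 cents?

Greedy: take as many of the largest coin as possible, then repeat with the remainder.
81 = 3×25 + 1×5 + 1×1
Total coins = 3 + 1 + 1 = 5

5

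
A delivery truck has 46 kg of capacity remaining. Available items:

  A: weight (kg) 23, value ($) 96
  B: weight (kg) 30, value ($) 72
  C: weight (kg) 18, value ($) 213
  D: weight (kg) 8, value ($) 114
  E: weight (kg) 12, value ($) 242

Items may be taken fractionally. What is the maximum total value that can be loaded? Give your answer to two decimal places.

Greedy by value/weight ratio, highest first.
Order: E (242/12=20.17) > D (114/8=14.25) > C (213/18=11.83) > A (96/23=4.17) > B (72/30=2.40)
Fill: take E (12 @ 242) → take D (8 @ 114) → take C (18 @ 213) → take 8/23 of A → 33.39; 46/46 used.
Total value = 602.39

602.39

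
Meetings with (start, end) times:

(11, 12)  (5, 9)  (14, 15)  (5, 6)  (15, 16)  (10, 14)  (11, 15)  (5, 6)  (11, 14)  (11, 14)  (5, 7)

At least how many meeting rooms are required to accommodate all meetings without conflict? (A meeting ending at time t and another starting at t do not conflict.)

5

Events (time:±→running): 5:+→1 5:+→2 5:+→3 5:+→4 6:-→3 6:-→2 7:-→1 9:-→0 10:+→1 11:+→2 11:+→3 11:+→4 11:+→5 … peak 5.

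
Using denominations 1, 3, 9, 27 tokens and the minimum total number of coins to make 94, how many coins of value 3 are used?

1

Greedy: take as many of the largest coin as possible, then repeat with the remainder.
94 − 3×27→13 − 1×9→4 − 1×3→1 − 1×1→0
Count of 3: 1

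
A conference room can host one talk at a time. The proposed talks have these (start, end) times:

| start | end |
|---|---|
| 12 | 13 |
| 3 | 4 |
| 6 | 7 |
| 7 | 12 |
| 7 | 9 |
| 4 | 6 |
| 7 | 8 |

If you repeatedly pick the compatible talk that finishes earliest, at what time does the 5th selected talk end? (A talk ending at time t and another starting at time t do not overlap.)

Greedy by earliest finish: after sorting by end time, pick each interval compatible with the last pick.
Sorted by end: (3,4)  (4,6)  (6,7)  (7,8)  (7,9)  (7,12)  (12,13)
take (3,4); take (4,6); take (6,7); take (7,8); take (12,13).
Selected: (3,4) (4,6) (6,7) (7,8) (12,13)

13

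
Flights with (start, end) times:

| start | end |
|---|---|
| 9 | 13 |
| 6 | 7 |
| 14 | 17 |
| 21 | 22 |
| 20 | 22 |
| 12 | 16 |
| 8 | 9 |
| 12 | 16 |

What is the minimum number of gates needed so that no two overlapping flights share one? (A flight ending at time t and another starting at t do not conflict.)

starts: [6, 8, 9, 12, 12, 14, 20, 21]
ends:   [7, 9, 13, 16, 16, 17, 22, 22]
s6→1 e7→0 s8→1 e9→0 s9→1 s12→2 s12→3  — peak 3.

3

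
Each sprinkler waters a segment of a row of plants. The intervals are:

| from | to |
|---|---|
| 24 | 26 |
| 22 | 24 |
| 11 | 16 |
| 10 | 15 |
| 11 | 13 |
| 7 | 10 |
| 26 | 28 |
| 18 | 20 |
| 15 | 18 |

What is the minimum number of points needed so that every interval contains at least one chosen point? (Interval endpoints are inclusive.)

Sort by right endpoint; whenever an interval is uncovered, place a point at its right end.
Sorted: [7,10] [11,13] [10,15] [11,16] [15,18] [18,20] [22,24] [24,26] [26,28]
{[7,10]} hit by 10; {[11,13],[10,15],[11,16]} hit by 13; {[15,18],[18,20]} hit by 18; {[22,24],[24,26]} hit by 24; {[26,28]} hit by 28.
Points: 10, 13, 18, 24, 28 (5 total).

5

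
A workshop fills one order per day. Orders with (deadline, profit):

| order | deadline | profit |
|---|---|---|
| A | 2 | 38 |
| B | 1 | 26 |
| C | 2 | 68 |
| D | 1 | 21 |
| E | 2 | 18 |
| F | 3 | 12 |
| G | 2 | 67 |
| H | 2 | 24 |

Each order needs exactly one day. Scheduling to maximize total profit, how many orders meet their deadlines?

3

Take jobs in profit order; each goes to the latest open slot no later than its deadline.
Profit order: C=68 G=67 A=38 B=26 H=24 D=21 E=18 F=12
Assign: C→slot 2, G→slot 1, A skipped, B skipped, H skipped, D skipped, E skipped, F→slot 3.
Slots: [1:G] [2:C] [3:F]
3 of 8 scheduled.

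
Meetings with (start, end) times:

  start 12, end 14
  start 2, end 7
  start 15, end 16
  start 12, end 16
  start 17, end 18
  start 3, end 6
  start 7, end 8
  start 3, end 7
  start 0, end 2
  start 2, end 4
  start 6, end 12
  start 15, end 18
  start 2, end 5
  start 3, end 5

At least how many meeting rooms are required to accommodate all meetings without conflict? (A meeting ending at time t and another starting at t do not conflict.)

starts: [0, 2, 2, 2, 3, 3, 3, 6, 7, 12, 12, 15, 15, 17]
ends:   [2, 4, 5, 5, 6, 7, 7, 8, 12, 14, 16, 16, 18, 18]
s0→1 e2→0 s2→1 s2→2 s2→3 s3→4 s3→5 s3→6  — peak 6.

6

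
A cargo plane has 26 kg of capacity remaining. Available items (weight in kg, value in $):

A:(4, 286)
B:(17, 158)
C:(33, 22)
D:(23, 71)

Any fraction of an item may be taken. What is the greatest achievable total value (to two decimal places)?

Sort by value per unit weight and fill in that order.
Ratios (sorted): A 71.50, B 9.29, D 3.09, C 0.67
take A (4 @ 286); take B (17 @ 158); take 5/23 of D → 15.43. Capacity used 26/26.
Total value = 459.43

459.43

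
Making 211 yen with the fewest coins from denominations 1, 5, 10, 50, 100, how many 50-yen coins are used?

Use the largest denomination that fits, subtract, and repeat.
211 = 2×100 + 1×10 + 1×1
Count of 50: 0

0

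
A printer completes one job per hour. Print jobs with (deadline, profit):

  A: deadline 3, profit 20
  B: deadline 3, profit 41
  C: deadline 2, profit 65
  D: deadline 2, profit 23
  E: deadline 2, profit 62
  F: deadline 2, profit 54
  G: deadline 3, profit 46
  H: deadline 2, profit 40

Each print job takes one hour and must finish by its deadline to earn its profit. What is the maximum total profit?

173

Take jobs in profit order; each goes to the latest open slot no later than its deadline.
By profit: C(d2,65), E(d2,62), F(d2,54), G(d3,46), B(d3,41), H(d2,40), D(d2,23), A(d3,20)
C→slot 2; E→slot 1; F skipped; G→slot 3; B skipped; H skipped; D skipped; A skipped.
Profit = 62 + 65 + 46 = 173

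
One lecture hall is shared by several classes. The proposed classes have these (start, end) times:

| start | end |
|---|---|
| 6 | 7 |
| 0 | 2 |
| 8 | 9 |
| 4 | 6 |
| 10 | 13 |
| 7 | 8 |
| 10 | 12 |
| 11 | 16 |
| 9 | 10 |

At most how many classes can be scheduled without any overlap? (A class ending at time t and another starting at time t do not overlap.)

7

By end time: (0,2), (4,6), (6,7), (7,8), (8,9), (9,10), (10,12), (10,13), (11,16).
Pick (0,2); next start ≥ 2 → (4,6); next start ≥ 6 → (6,7); next start ≥ 7 → (7,8); next start ≥ 8 → (8,9); next start ≥ 9 → (9,10); next start ≥ 10 → (10,12).
Selected 7 classes.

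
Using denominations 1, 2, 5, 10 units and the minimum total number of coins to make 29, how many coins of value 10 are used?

Greedy: take as many of the largest coin as possible, then repeat with the remainder.
29 = 2×10 + 1×5 + 2×2
Count of 10: 2

2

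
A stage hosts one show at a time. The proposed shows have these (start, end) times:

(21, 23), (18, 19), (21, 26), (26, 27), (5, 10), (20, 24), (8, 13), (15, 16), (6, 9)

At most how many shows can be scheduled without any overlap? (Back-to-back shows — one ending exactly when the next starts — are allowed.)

5

By end time: (6,9), (5,10), (8,13), (15,16), (18,19), (21,23), (20,24), (21,26), (26,27).
Pick (6,9); next start ≥ 9 → (15,16); next start ≥ 16 → (18,19); next start ≥ 19 → (21,23); next start ≥ 23 → (26,27).
Selected 5 shows.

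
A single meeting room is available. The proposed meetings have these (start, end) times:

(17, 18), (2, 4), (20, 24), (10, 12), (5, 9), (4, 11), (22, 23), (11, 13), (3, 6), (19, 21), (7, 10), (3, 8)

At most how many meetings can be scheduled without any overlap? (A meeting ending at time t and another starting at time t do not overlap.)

Order by finish time; keep every interval that doesn't clash with the previous kept one.
Sorted by end: (2,4)  (3,6)  (3,8)  (5,9)  (7,10)  (4,11)  (10,12)  (11,13)  (17,18)  (19,21)  (22,23)  (20,24)
take (2,4); take (5,9); take (10,12); skip (11,13); take (17,18); take (19,21); take (22,23); skip (20,24).
Selected 6 meetings.

6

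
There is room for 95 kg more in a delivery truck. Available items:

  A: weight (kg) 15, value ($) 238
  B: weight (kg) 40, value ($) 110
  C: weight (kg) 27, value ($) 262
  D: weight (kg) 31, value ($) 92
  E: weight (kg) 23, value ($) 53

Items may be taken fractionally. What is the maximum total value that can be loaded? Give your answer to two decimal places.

Greedy by value/weight ratio, highest first.
Order: A (238/15=15.87) > C (262/27=9.70) > D (92/31=2.97) > B (110/40=2.75) > E (53/23=2.30)
Fill: take A (15 @ 238) → take C (27 @ 262) → take D (31 @ 92) → take 22/40 of B → 60.50; 95/95 used.
Total value = 652.50

652.50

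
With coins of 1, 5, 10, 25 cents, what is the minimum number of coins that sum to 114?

9

Use the largest denomination that fits, subtract, and repeat.
114 − 4×25→14 − 1×10→4 − 4×1→0
Total coins = 4 + 1 + 4 = 9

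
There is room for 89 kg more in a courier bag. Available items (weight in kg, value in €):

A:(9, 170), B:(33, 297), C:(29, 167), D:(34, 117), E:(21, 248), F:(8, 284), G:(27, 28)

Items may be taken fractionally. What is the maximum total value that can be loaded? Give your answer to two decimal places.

Greedy by value/weight ratio, highest first.
Ratios (sorted): F 35.50, A 18.89, E 11.81, B 9.00, C 5.76, D 3.44, G 1.04
take F (8 @ 284); take A (9 @ 170); take E (21 @ 248); take B (33 @ 297); take 18/29 of C → 103.66. Capacity used 89/89.
Total value = 1102.66

1102.66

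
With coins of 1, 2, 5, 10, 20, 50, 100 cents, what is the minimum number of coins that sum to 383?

383 = 3×100 + 1×50 + 1×20 + 1×10 + 1×2 + 1×1
Total coins = 3 + 1 + 1 + 1 + 1 + 1 = 8

8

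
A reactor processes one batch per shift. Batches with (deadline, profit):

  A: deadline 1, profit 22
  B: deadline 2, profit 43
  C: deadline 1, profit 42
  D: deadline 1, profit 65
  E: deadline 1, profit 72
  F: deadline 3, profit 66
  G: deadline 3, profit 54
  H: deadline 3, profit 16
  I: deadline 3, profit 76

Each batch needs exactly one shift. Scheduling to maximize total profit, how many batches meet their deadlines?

Take jobs in profit order; each goes to the latest open slot no later than its deadline.
By profit: I(d3,76), E(d1,72), F(d3,66), D(d1,65), G(d3,54), B(d2,43), C(d1,42), A(d1,22), H(d3,16)
I→slot 3; E→slot 1; F→slot 2; D skipped; G skipped; B skipped; C skipped; A skipped; H skipped.
3 of 9 scheduled.

3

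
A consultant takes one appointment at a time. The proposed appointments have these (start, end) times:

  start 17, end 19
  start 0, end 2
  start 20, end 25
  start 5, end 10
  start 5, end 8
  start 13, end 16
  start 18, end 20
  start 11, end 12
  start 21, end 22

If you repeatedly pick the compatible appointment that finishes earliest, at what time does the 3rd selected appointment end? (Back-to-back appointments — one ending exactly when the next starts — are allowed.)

12

By end time: (0,2), (5,8), (5,10), (11,12), (13,16), (17,19), (18,20), (21,22), (20,25).
Pick (0,2); next start ≥ 2 → (5,8); next start ≥ 8 → (11,12); next start ≥ 12 → (13,16); next start ≥ 16 → (17,19); next start ≥ 19 → (21,22).
Selected: (0,2) (5,8) (11,12) (13,16) (17,19) (21,22)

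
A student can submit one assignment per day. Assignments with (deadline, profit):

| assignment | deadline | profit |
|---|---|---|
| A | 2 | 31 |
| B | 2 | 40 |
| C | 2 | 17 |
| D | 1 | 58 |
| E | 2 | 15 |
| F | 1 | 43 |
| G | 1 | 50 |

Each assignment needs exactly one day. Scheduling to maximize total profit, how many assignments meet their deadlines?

2

Take jobs in profit order; each goes to the latest open slot no later than its deadline.
Profit order: D=58 G=50 F=43 B=40 A=31 C=17 E=15
Assign: D→slot 1, G skipped, F skipped, B→slot 2, A skipped, C skipped, E skipped.
Slots: [1:D] [2:B]
2 of 7 scheduled.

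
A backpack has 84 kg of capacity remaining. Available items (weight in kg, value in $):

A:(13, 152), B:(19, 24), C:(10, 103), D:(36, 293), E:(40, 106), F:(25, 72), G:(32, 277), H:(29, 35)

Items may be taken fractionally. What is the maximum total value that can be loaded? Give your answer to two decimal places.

768.03

Sort by value per unit weight and fill in that order.
Ratios (sorted): A 11.69, C 10.30, G 8.66, D 8.14, F 2.88, E 2.65, B 1.26, H 1.21
take A (13 @ 152); take C (10 @ 103); take G (32 @ 277); take 29/36 of D → 236.03. Capacity used 84/84.
Total value = 768.03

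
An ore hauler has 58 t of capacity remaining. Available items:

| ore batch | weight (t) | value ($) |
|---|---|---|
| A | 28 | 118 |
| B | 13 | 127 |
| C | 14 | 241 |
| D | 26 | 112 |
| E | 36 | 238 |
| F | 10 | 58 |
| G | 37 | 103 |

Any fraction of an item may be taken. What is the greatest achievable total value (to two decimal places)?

Sort by value per unit weight and fill in that order.
Order: C (241/14=17.21) > B (127/13=9.77) > E (238/36=6.61) > F (58/10=5.80) > D (112/26=4.31) > A (118/28=4.21) > G (103/37=2.78)
Fill: take C (14 @ 241) → take B (13 @ 127) → take 31/36 of E → 204.94; 58/58 used.
Total value = 572.94

572.94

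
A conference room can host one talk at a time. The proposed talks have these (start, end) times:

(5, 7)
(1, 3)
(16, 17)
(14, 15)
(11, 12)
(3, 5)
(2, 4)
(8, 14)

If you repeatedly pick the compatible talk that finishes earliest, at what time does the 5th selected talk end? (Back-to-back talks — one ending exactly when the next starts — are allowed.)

15

Order by finish time; keep every interval that doesn't clash with the previous kept one.
By end time: (1,3), (2,4), (3,5), (5,7), (11,12), (8,14), (14,15), (16,17).
Pick (1,3); next start ≥ 3 → (3,5); next start ≥ 5 → (5,7); next start ≥ 7 → (11,12); next start ≥ 12 → (14,15); next start ≥ 15 → (16,17).
Selected: (1,3) (3,5) (5,7) (11,12) (14,15) (16,17)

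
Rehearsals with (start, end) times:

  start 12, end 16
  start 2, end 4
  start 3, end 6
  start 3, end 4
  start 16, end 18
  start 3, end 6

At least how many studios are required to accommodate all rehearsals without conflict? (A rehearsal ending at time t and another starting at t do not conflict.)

The answer is the maximum number of intervals overlapping at any instant.
Events (time:±→running): 2:+→1 3:+→2 3:+→3 3:+→4 … peak 4.

4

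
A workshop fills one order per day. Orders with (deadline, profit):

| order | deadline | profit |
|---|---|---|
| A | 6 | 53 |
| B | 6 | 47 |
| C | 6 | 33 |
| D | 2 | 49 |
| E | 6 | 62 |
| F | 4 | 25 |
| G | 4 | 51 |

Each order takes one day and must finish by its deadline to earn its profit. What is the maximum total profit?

295

Profit order: E=62 A=53 G=51 D=49 B=47 C=33 F=25
Assign: E→slot 6, A→slot 5, G→slot 4, D→slot 2, B→slot 3, C→slot 1, F skipped.
Slots: [1:C] [2:D] [3:B] [4:G] [5:A] [6:E]
Profit = 33 + 49 + 47 + 51 + 53 + 62 = 295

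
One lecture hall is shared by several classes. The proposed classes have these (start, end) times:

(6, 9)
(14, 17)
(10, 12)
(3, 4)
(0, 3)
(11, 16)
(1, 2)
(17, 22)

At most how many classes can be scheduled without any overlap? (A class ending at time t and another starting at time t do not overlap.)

6

By end time: (1,2), (0,3), (3,4), (6,9), (10,12), (11,16), (14,17), (17,22).
Pick (1,2); next start ≥ 2 → (3,4); next start ≥ 4 → (6,9); next start ≥ 9 → (10,12); next start ≥ 12 → (14,17); next start ≥ 17 → (17,22).
Selected 6 classes.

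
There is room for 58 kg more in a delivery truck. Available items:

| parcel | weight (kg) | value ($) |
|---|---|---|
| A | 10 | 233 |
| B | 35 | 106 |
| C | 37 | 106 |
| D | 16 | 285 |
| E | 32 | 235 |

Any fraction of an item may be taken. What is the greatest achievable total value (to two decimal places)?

753.00

Ratios (sorted): A 23.30, D 17.81, E 7.34, B 3.03, C 2.86
take A (10 @ 233); take D (16 @ 285); take E (32 @ 235). Capacity used 58/58.
Total value = 753.00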